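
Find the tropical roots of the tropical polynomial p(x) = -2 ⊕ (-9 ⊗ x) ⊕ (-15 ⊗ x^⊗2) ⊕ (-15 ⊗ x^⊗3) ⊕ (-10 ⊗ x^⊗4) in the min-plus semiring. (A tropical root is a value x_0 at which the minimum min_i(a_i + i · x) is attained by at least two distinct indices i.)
Roots: {-5, 0, 6, 7}

Each tropical root is a break point of the lower envelope of the lines y = a_i + i · x (there are 5 lines, with slopes 0, 1, ..., 4). Only the lines that attain the minimum somewhere contribute to roots; other lines are dominated. Here the surviving (envelope) indices are i = 4, i = 3, i = 2, i = 1, i = 0.
Intersections between consecutive envelope lines give the roots: for adjacent envelope indices i < j the intersection is x = (a_i − a_j) / (j − i). Reading off the sorted break points: {-5, 0, 6, 7}.
Verification: at each break x_0, at least two indices attain the minimum of min_i(a_i + i · x_0).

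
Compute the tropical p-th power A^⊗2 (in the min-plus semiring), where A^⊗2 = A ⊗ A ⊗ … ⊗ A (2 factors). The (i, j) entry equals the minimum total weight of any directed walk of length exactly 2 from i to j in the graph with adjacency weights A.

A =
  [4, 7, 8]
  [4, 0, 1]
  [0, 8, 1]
A^⊗2 =
  [8, 7, 8]
  [1, 0, 1]
  [1, 7, 2]

Each entry (A^⊗2)_ij equals the minimum over all length-2 walks i = v_0 → v_1 → … → v_2 = j of Σ_t A[v_t][v_{t+1}]. For example, for (i, j) = (0, 2) we minimise over 3 possible intermediate vertex sequences; the minimum is 8, attained along the walk 0 → 1 → 2.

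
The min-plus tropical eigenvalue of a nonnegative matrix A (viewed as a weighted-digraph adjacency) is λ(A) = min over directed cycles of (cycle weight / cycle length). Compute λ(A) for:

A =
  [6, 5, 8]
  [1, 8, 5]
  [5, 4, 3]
λ(A) = 3

Enumerate directed cycles and compute their means (weight / length). Sample:
  cycle 0 → 0: weight = 6, length = 1, mean = 6/1 ≈ 6.000
  cycle 1 → 1: weight = 8, length = 1, mean = 8/1 ≈ 8.000
  cycle 2 → 2: weight = 3, length = 1, mean = 3/1 ≈ 3.000
  cycle 0 → 1 → 0: weight = 6, length = 2, mean = 6/2 ≈ 3.000
  cycle 0 → 2 → 0: weight = 13, length = 2, mean = 13/2 ≈ 6.500
  cycle 1 → 0 → 1: weight = 6, length = 2, mean = 6/2 ≈ 3.000
Minimum mean = 3.000, attained e.g. along the cycle 2 → 2 with weight 3 and length 1. So λ(A) = 3/1 = 3.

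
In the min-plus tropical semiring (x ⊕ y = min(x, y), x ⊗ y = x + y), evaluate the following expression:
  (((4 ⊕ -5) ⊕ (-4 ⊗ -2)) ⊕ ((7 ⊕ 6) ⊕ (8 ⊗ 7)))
(((4 ⊕ -5) ⊕ (-4 ⊗ -2)) ⊕ ((7 ⊕ 6) ⊕ (8 ⊗ 7))) = -6

Expand innermost to outermost. Recall ⊕ takes the minimum of its arguments and ⊗ takes their sum. Working out the expression (((4 ⊕ -5) ⊕ (-4 ⊗ -2)) ⊕ ((7 ⊕ 6) ⊕ (8 ⊗ 7))) gives -6.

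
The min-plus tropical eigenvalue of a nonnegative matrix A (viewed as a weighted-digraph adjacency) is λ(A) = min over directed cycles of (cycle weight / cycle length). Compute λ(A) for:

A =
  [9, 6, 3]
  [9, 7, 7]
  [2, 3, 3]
λ(A) = 5/2

Enumerate directed cycles and compute their means (weight / length). Sample:
  cycle 0 → 0: weight = 9, length = 1, mean = 9/1 ≈ 9.000
  cycle 1 → 1: weight = 7, length = 1, mean = 7/1 ≈ 7.000
  cycle 2 → 2: weight = 3, length = 1, mean = 3/1 ≈ 3.000
  cycle 0 → 1 → 0: weight = 15, length = 2, mean = 15/2 ≈ 7.500
  cycle 0 → 2 → 0: weight = 5, length = 2, mean = 5/2 ≈ 2.500
  cycle 1 → 0 → 1: weight = 15, length = 2, mean = 15/2 ≈ 7.500
Minimum mean = 2.500, attained e.g. along the cycle 0 → 2 → 0 with weight 5 and length 2. So λ(A) = 5/2 = 5/2.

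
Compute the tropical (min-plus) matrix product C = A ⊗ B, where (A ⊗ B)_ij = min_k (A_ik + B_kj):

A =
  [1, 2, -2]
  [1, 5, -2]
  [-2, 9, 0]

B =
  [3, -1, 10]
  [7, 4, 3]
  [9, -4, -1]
A ⊗ B =
  [4, -6, -3]
  [4, -6, -3]
  [1, -4, -1]

Apply the min-plus product entry-by-entry:
  C[0][0] = min over k of (A[0][0] + B[0][0] = 1 + 3 = 4, A[0][1] + B[1][0] = 2 + 7 = 9, A[0][2] + B[2][0] = -2 + 9 = 7) = 4 (attained at k = 0)
  C[0][1] = min over k of (A[0][0] + B[0][1] = 1 + -1 = 0, A[0][1] + B[1][1] = 2 + 4 = 6, A[0][2] + B[2][1] = -2 + -4 = -6) = -6 (attained at k = 2)
  C[0][2] = min over k of (A[0][0] + B[0][2] = 1 + 10 = 11, A[0][1] + B[1][2] = 2 + 3 = 5, A[0][2] + B[2][2] = -2 + -1 = -3) = -3 (attained at k = 2)
  C[1][0] = min over k of (A[1][0] + B[0][0] = 1 + 3 = 4, A[1][1] + B[1][0] = 5 + 7 = 12, A[1][2] + B[2][0] = -2 + 9 = 7) = 4 (attained at k = 0)
  C[1][1] = min over k of (A[1][0] + B[0][1] = 1 + -1 = 0, A[1][1] + B[1][1] = 5 + 4 = 9, A[1][2] + B[2][1] = -2 + -4 = -6) = -6 (attained at k = 2)
  C[1][2] = min over k of (A[1][0] + B[0][2] = 1 + 10 = 11, A[1][1] + B[1][2] = 5 + 3 = 8, A[1][2] + B[2][2] = -2 + -1 = -3) = -3 (attained at k = 2)
  C[2][0] = min over k of (A[2][0] + B[0][0] = -2 + 3 = 1, A[2][1] + B[1][0] = 9 + 7 = 16, A[2][2] + B[2][0] = 0 + 9 = 9) = 1 (attained at k = 0)
  C[2][1] = min over k of (A[2][0] + B[0][1] = -2 + -1 = -3, A[2][1] + B[1][1] = 9 + 4 = 13, A[2][2] + B[2][1] = 0 + -4 = -4) = -4 (attained at k = 2)
  C[2][2] = min over k of (A[2][0] + B[0][2] = -2 + 10 = 8, A[2][1] + B[1][2] = 9 + 3 = 12, A[2][2] + B[2][2] = 0 + -1 = -1) = -1 (attained at k = 2)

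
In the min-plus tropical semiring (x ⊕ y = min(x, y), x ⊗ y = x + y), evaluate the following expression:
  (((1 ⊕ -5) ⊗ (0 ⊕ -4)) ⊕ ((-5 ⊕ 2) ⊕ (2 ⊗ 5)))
(((1 ⊕ -5) ⊗ (0 ⊕ -4)) ⊕ ((-5 ⊕ 2) ⊕ (2 ⊗ 5))) = -9

Expand innermost to outermost. Recall ⊕ takes the minimum of its arguments and ⊗ takes their sum. Working out the expression (((1 ⊕ -5) ⊗ (0 ⊕ -4)) ⊕ ((-5 ⊕ 2) ⊕ (2 ⊗ 5))) gives -9.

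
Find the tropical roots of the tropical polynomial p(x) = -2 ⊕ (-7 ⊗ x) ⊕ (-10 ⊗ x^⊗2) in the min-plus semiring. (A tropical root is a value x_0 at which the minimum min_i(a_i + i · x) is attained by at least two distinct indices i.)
Roots: {3, 5}

Each tropical root is a break point of the lower envelope of the lines y = a_i + i · x (there are 3 lines, with slopes 0, 1, ..., 2). Only the lines that attain the minimum somewhere contribute to roots; other lines are dominated. Here the surviving (envelope) indices are i = 2, i = 1, i = 0.
Intersections between consecutive envelope lines give the roots: for adjacent envelope indices i < j the intersection is x = (a_i − a_j) / (j − i). Reading off the sorted break points: {3, 5}.
Verification: at each break x_0, at least two indices attain the minimum of min_i(a_i + i · x_0).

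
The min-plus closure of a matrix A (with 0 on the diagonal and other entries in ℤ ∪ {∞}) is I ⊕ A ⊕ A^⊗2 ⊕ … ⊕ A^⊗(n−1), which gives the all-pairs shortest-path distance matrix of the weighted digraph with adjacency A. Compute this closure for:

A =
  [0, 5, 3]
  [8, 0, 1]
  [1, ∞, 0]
Closure =
  [0, 5, 3]
  [2, 0, 1]
  [1, 6, 0]

This is the Floyd-Warshall all-pairs shortest-path computation. For each intermediate vertex k = 0, 1, …, 2, update dist[i][j] ← min(dist[i][j], dist[i][k] + dist[k][j]). The final matrix gives, for each (i, j), the minimum total weight of any directed path from i to j (possibly empty when i = j).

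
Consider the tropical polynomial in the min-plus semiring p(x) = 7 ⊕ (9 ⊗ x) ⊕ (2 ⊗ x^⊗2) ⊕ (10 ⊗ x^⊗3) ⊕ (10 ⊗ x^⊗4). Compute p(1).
p(1) = 4

A tropical monomial a ⊗ x^⊗i evaluates to a + i · x. Evaluating each term at x = 1:
  Term 0 contributes 7 + 0 · 1 = 7
  Term 1 contributes 9 + 1 · 1 = 10
  Term 2 contributes 2 + 2 · 1 = 4
  Term 3 contributes 10 + 3 · 1 = 13
  Term 4 contributes 10 + 4 · 1 = 14
p(1) = ⊕ of these = min[7, 10, 4, 13, 14] = 4.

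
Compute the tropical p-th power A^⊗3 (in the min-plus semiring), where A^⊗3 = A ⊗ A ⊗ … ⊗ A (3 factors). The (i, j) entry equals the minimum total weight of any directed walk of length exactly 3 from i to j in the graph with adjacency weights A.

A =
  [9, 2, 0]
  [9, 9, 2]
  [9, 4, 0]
A^⊗3 =
  [9, 4, 0]
  [11, 6, 2]
  [9, 4, 0]

Each entry (A^⊗3)_ij equals the minimum over all length-3 walks i = v_0 → v_1 → … → v_3 = j of Σ_t A[v_t][v_{t+1}]. For example, for (i, j) = (0, 2) we minimise over 9 possible intermediate vertex sequences; the minimum is 0, attained along the walk 0 → 2 → 2 → 2.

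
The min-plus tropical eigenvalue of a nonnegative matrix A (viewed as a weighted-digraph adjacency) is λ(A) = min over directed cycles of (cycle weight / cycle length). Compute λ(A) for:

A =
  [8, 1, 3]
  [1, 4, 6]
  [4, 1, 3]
λ(A) = 1

Enumerate directed cycles and compute their means (weight / length). Sample:
  cycle 0 → 0: weight = 8, length = 1, mean = 8/1 ≈ 8.000
  cycle 1 → 1: weight = 4, length = 1, mean = 4/1 ≈ 4.000
  cycle 2 → 2: weight = 3, length = 1, mean = 3/1 ≈ 3.000
  cycle 0 → 1 → 0: weight = 2, length = 2, mean = 2/2 ≈ 1.000
  cycle 0 → 2 → 0: weight = 7, length = 2, mean = 7/2 ≈ 3.500
  cycle 1 → 0 → 1: weight = 2, length = 2, mean = 2/2 ≈ 1.000
Minimum mean = 1.000, attained e.g. along the cycle 0 → 1 → 0 with weight 2 and length 2. So λ(A) = 2/2 = 1.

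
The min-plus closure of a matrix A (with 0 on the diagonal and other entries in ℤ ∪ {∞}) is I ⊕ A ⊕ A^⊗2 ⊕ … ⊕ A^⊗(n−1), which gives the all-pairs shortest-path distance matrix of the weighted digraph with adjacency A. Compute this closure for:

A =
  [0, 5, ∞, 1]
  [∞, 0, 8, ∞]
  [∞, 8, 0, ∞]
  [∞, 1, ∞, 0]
Closure =
  [0, 2, 10, 1]
  [∞, 0, 8, ∞]
  [∞, 8, 0, ∞]
  [∞, 1, 9, 0]

This is the Floyd-Warshall all-pairs shortest-path computation. For each intermediate vertex k = 0, 1, …, 3, update dist[i][j] ← min(dist[i][j], dist[i][k] + dist[k][j]). The final matrix gives, for each (i, j), the minimum total weight of any directed path from i to j (possibly empty when i = j).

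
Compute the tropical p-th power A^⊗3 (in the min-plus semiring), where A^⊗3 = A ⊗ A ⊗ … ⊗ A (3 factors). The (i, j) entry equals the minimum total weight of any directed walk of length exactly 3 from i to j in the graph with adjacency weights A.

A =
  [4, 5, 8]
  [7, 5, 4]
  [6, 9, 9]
A^⊗3 =
  [12, 13, 13]
  [14, 15, 14]
  [14, 15, 15]

Each entry (A^⊗3)_ij equals the minimum over all length-3 walks i = v_0 → v_1 → … → v_3 = j of Σ_t A[v_t][v_{t+1}]. For example, for (i, j) = (0, 2) we minimise over 9 possible intermediate vertex sequences; the minimum is 13, attained along the walk 0 → 0 → 1 → 2.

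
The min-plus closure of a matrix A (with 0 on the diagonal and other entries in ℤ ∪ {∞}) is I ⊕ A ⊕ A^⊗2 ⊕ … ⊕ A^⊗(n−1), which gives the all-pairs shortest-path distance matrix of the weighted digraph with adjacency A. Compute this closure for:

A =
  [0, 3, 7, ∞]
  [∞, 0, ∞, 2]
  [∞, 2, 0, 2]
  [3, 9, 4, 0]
Closure =
  [0, 3, 7, 5]
  [5, 0, 6, 2]
  [5, 2, 0, 2]
  [3, 6, 4, 0]

This is the Floyd-Warshall all-pairs shortest-path computation. For each intermediate vertex k = 0, 1, …, 3, update dist[i][j] ← min(dist[i][j], dist[i][k] + dist[k][j]). The final matrix gives, for each (i, j), the minimum total weight of any directed path from i to j (possibly empty when i = j).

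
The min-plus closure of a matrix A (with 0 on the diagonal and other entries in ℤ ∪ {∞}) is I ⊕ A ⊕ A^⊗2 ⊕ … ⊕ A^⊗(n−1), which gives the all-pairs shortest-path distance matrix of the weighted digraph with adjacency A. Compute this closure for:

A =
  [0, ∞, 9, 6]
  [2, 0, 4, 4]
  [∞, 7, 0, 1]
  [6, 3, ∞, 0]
Closure =
  [0, 9, 9, 6]
  [2, 0, 4, 4]
  [6, 4, 0, 1]
  [5, 3, 7, 0]

This is the Floyd-Warshall all-pairs shortest-path computation. For each intermediate vertex k = 0, 1, …, 3, update dist[i][j] ← min(dist[i][j], dist[i][k] + dist[k][j]). The final matrix gives, for each (i, j), the minimum total weight of any directed path from i to j (possibly empty when i = j).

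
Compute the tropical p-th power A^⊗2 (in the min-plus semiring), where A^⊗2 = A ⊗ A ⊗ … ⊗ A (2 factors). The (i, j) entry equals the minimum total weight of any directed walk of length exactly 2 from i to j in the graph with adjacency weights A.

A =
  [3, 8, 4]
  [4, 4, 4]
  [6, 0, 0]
A^⊗2 =
  [6, 4, 4]
  [7, 4, 4]
  [4, 0, 0]

Each entry (A^⊗2)_ij equals the minimum over all length-2 walks i = v_0 → v_1 → … → v_2 = j of Σ_t A[v_t][v_{t+1}]. For example, for (i, j) = (0, 2) we minimise over 3 possible intermediate vertex sequences; the minimum is 4, attained along the walk 0 → 2 → 2.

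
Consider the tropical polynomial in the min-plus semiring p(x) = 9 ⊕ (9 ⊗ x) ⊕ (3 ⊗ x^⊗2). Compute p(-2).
p(-2) = -1

A tropical monomial a ⊗ x^⊗i evaluates to a + i · x. Evaluating each term at x = -2:
  Term 0 contributes 9 + 0 · -2 = 9
  Term 1 contributes 9 + 1 · -2 = 7
  Term 2 contributes 3 + 2 · -2 = -1
p(-2) = ⊕ of these = min[9, 7, -1] = -1.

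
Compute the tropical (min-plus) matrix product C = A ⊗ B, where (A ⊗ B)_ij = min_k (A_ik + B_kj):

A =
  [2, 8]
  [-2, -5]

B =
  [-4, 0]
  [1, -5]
A ⊗ B =
  [-2, 2]
  [-6, -10]

Apply the min-plus product entry-by-entry:
  C[0][0] = min over k of (A[0][0] + B[0][0] = 2 + -4 = -2, A[0][1] + B[1][0] = 8 + 1 = 9) = -2 (attained at k = 0)
  C[0][1] = min over k of (A[0][0] + B[0][1] = 2 + 0 = 2, A[0][1] + B[1][1] = 8 + -5 = 3) = 2 (attained at k = 0)
  C[1][0] = min over k of (A[1][0] + B[0][0] = -2 + -4 = -6, A[1][1] + B[1][0] = -5 + 1 = -4) = -6 (attained at k = 0)
  C[1][1] = min over k of (A[1][0] + B[0][1] = -2 + 0 = -2, A[1][1] + B[1][1] = -5 + -5 = -10) = -10 (attained at k = 1)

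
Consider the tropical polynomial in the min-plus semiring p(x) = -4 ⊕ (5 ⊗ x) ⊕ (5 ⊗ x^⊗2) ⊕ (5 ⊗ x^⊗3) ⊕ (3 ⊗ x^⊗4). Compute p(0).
p(0) = -4

A tropical monomial a ⊗ x^⊗i evaluates to a + i · x. Evaluating each term at x = 0:
  Term 0 contributes -4 + 0 · 0 = -4
  Term 1 contributes 5 + 1 · 0 = 5
  Term 2 contributes 5 + 2 · 0 = 5
  Term 3 contributes 5 + 3 · 0 = 5
  Term 4 contributes 3 + 4 · 0 = 3
p(0) = ⊕ of these = min[-4, 5, 5, 5, 3] = -4.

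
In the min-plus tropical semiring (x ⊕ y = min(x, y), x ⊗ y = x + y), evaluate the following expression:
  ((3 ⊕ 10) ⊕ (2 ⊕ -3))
((3 ⊕ 10) ⊕ (2 ⊕ -3)) = -3

Expand innermost to outermost. Recall ⊕ takes the minimum of its arguments and ⊗ takes their sum. Working out the expression ((3 ⊕ 10) ⊕ (2 ⊕ -3)) gives -3.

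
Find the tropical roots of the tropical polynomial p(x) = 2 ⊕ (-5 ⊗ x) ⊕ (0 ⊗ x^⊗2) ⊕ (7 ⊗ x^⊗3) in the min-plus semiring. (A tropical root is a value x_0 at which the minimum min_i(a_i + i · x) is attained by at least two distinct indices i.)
Roots: {-7, -5, 7}

Each tropical root is a break point of the lower envelope of the lines y = a_i + i · x (there are 4 lines, with slopes 0, 1, ..., 3). Only the lines that attain the minimum somewhere contribute to roots; other lines are dominated. Here the surviving (envelope) indices are i = 3, i = 2, i = 1, i = 0.
Intersections between consecutive envelope lines give the roots: for adjacent envelope indices i < j the intersection is x = (a_i − a_j) / (j − i). Reading off the sorted break points: {-7, -5, 7}.
Verification: at each break x_0, at least two indices attain the minimum of min_i(a_i + i · x_0).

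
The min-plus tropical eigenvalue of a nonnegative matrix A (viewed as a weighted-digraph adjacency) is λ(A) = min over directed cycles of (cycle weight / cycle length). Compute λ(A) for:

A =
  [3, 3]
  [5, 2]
λ(A) = 2

Enumerate directed cycles and compute their means (weight / length). Sample:
  cycle 0 → 0: weight = 3, length = 1, mean = 3/1 ≈ 3.000
  cycle 1 → 1: weight = 2, length = 1, mean = 2/1 ≈ 2.000
  cycle 0 → 1 → 0: weight = 8, length = 2, mean = 8/2 ≈ 4.000
  cycle 1 → 0 → 1: weight = 8, length = 2, mean = 8/2 ≈ 4.000
Minimum mean = 2.000, attained e.g. along the cycle 1 → 1 with weight 2 and length 1. So λ(A) = 2/1 = 2.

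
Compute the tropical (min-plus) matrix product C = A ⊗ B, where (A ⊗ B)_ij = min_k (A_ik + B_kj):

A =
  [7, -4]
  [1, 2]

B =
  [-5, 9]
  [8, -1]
A ⊗ B =
  [2, -5]
  [-4, 1]

Apply the min-plus product entry-by-entry:
  C[0][0] = min over k of (A[0][0] + B[0][0] = 7 + -5 = 2, A[0][1] + B[1][0] = -4 + 8 = 4) = 2 (attained at k = 0)
  C[0][1] = min over k of (A[0][0] + B[0][1] = 7 + 9 = 16, A[0][1] + B[1][1] = -4 + -1 = -5) = -5 (attained at k = 1)
  C[1][0] = min over k of (A[1][0] + B[0][0] = 1 + -5 = -4, A[1][1] + B[1][0] = 2 + 8 = 10) = -4 (attained at k = 0)
  C[1][1] = min over k of (A[1][0] + B[0][1] = 1 + 9 = 10, A[1][1] + B[1][1] = 2 + -1 = 1) = 1 (attained at k = 1)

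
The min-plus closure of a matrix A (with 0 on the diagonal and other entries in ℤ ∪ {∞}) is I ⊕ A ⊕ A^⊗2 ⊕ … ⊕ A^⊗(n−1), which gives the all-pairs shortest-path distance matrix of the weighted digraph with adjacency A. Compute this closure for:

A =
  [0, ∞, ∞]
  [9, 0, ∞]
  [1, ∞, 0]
Closure =
  [0, ∞, ∞]
  [9, 0, ∞]
  [1, ∞, 0]

This is the Floyd-Warshall all-pairs shortest-path computation. For each intermediate vertex k = 0, 1, …, 2, update dist[i][j] ← min(dist[i][j], dist[i][k] + dist[k][j]). The final matrix gives, for each (i, j), the minimum total weight of any directed path from i to j (possibly empty when i = j).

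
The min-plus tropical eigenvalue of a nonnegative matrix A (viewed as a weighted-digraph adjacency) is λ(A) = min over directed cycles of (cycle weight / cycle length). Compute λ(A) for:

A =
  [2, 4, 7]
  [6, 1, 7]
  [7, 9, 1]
λ(A) = 1

Enumerate directed cycles and compute their means (weight / length). Sample:
  cycle 0 → 0: weight = 2, length = 1, mean = 2/1 ≈ 2.000
  cycle 1 → 1: weight = 1, length = 1, mean = 1/1 ≈ 1.000
  cycle 2 → 2: weight = 1, length = 1, mean = 1/1 ≈ 1.000
  cycle 0 → 1 → 0: weight = 10, length = 2, mean = 10/2 ≈ 5.000
  cycle 0 → 2 → 0: weight = 14, length = 2, mean = 14/2 ≈ 7.000
  cycle 1 → 0 → 1: weight = 10, length = 2, mean = 10/2 ≈ 5.000
Minimum mean = 1.000, attained e.g. along the cycle 1 → 1 with weight 1 and length 1. So λ(A) = 1/1 = 1.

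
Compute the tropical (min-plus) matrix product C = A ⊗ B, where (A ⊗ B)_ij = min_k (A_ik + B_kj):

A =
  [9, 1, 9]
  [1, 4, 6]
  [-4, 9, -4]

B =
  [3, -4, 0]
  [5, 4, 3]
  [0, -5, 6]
A ⊗ B =
  [6, 4, 4]
  [4, -3, 1]
  [-4, -9, -4]

Apply the min-plus product entry-by-entry:
  C[0][0] = min over k of (A[0][0] + B[0][0] = 9 + 3 = 12, A[0][1] + B[1][0] = 1 + 5 = 6, A[0][2] + B[2][0] = 9 + 0 = 9) = 6 (attained at k = 1)
  C[0][1] = min over k of (A[0][0] + B[0][1] = 9 + -4 = 5, A[0][1] + B[1][1] = 1 + 4 = 5, A[0][2] + B[2][1] = 9 + -5 = 4) = 4 (attained at k = 2)
  C[0][2] = min over k of (A[0][0] + B[0][2] = 9 + 0 = 9, A[0][1] + B[1][2] = 1 + 3 = 4, A[0][2] + B[2][2] = 9 + 6 = 15) = 4 (attained at k = 1)
  C[1][0] = min over k of (A[1][0] + B[0][0] = 1 + 3 = 4, A[1][1] + B[1][0] = 4 + 5 = 9, A[1][2] + B[2][0] = 6 + 0 = 6) = 4 (attained at k = 0)
  C[1][1] = min over k of (A[1][0] + B[0][1] = 1 + -4 = -3, A[1][1] + B[1][1] = 4 + 4 = 8, A[1][2] + B[2][1] = 6 + -5 = 1) = -3 (attained at k = 0)
  C[1][2] = min over k of (A[1][0] + B[0][2] = 1 + 0 = 1, A[1][1] + B[1][2] = 4 + 3 = 7, A[1][2] + B[2][2] = 6 + 6 = 12) = 1 (attained at k = 0)
  C[2][0] = min over k of (A[2][0] + B[0][0] = -4 + 3 = -1, A[2][1] + B[1][0] = 9 + 5 = 14, A[2][2] + B[2][0] = -4 + 0 = -4) = -4 (attained at k = 2)
  C[2][1] = min over k of (A[2][0] + B[0][1] = -4 + -4 = -8, A[2][1] + B[1][1] = 9 + 4 = 13, A[2][2] + B[2][1] = -4 + -5 = -9) = -9 (attained at k = 2)
  C[2][2] = min over k of (A[2][0] + B[0][2] = -4 + 0 = -4, A[2][1] + B[1][2] = 9 + 3 = 12, A[2][2] + B[2][2] = -4 + 6 = 2) = -4 (attained at k = 0)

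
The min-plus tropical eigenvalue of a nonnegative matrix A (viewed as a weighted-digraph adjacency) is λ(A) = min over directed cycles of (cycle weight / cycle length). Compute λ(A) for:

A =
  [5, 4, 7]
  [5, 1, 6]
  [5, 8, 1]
λ(A) = 1

Enumerate directed cycles and compute their means (weight / length). Sample:
  cycle 0 → 0: weight = 5, length = 1, mean = 5/1 ≈ 5.000
  cycle 1 → 1: weight = 1, length = 1, mean = 1/1 ≈ 1.000
  cycle 2 → 2: weight = 1, length = 1, mean = 1/1 ≈ 1.000
  cycle 0 → 1 → 0: weight = 9, length = 2, mean = 9/2 ≈ 4.500
  cycle 0 → 2 → 0: weight = 12, length = 2, mean = 12/2 ≈ 6.000
  cycle 1 → 0 → 1: weight = 9, length = 2, mean = 9/2 ≈ 4.500
Minimum mean = 1.000, attained e.g. along the cycle 1 → 1 with weight 1 and length 1. So λ(A) = 1/1 = 1.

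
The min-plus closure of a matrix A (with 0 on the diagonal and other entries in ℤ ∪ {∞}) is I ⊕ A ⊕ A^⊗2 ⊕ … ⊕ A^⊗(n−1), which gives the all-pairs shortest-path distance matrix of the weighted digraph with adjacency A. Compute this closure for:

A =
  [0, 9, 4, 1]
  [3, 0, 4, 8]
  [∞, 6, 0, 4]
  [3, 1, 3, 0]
Closure =
  [0, 2, 4, 1]
  [3, 0, 4, 4]
  [7, 5, 0, 4]
  [3, 1, 3, 0]

This is the Floyd-Warshall all-pairs shortest-path computation. For each intermediate vertex k = 0, 1, …, 3, update dist[i][j] ← min(dist[i][j], dist[i][k] + dist[k][j]). The final matrix gives, for each (i, j), the minimum total weight of any directed path from i to j (possibly empty when i = j).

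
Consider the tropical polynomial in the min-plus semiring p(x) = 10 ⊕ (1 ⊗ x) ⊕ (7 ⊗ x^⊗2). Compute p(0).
p(0) = 1

A tropical monomial a ⊗ x^⊗i evaluates to a + i · x. Evaluating each term at x = 0:
  Term 0 contributes 10 + 0 · 0 = 10
  Term 1 contributes 1 + 1 · 0 = 1
  Term 2 contributes 7 + 2 · 0 = 7
p(0) = ⊕ of these = min[10, 1, 7] = 1.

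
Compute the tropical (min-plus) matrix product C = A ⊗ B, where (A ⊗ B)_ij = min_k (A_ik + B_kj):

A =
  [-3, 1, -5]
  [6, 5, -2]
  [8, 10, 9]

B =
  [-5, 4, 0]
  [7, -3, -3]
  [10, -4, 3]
A ⊗ B =
  [-8, -9, -3]
  [1, -6, 1]
  [3, 5, 7]

Apply the min-plus product entry-by-entry:
  C[0][0] = min over k of (A[0][0] + B[0][0] = -3 + -5 = -8, A[0][1] + B[1][0] = 1 + 7 = 8, A[0][2] + B[2][0] = -5 + 10 = 5) = -8 (attained at k = 0)
  C[0][1] = min over k of (A[0][0] + B[0][1] = -3 + 4 = 1, A[0][1] + B[1][1] = 1 + -3 = -2, A[0][2] + B[2][1] = -5 + -4 = -9) = -9 (attained at k = 2)
  C[0][2] = min over k of (A[0][0] + B[0][2] = -3 + 0 = -3, A[0][1] + B[1][2] = 1 + -3 = -2, A[0][2] + B[2][2] = -5 + 3 = -2) = -3 (attained at k = 0)
  C[1][0] = min over k of (A[1][0] + B[0][0] = 6 + -5 = 1, A[1][1] + B[1][0] = 5 + 7 = 12, A[1][2] + B[2][0] = -2 + 10 = 8) = 1 (attained at k = 0)
  C[1][1] = min over k of (A[1][0] + B[0][1] = 6 + 4 = 10, A[1][1] + B[1][1] = 5 + -3 = 2, A[1][2] + B[2][1] = -2 + -4 = -6) = -6 (attained at k = 2)
  C[1][2] = min over k of (A[1][0] + B[0][2] = 6 + 0 = 6, A[1][1] + B[1][2] = 5 + -3 = 2, A[1][2] + B[2][2] = -2 + 3 = 1) = 1 (attained at k = 2)
  C[2][0] = min over k of (A[2][0] + B[0][0] = 8 + -5 = 3, A[2][1] + B[1][0] = 10 + 7 = 17, A[2][2] + B[2][0] = 9 + 10 = 19) = 3 (attained at k = 0)
  C[2][1] = min over k of (A[2][0] + B[0][1] = 8 + 4 = 12, A[2][1] + B[1][1] = 10 + -3 = 7, A[2][2] + B[2][1] = 9 + -4 = 5) = 5 (attained at k = 2)
  C[2][2] = min over k of (A[2][0] + B[0][2] = 8 + 0 = 8, A[2][1] + B[1][2] = 10 + -3 = 7, A[2][2] + B[2][2] = 9 + 3 = 12) = 7 (attained at k = 1)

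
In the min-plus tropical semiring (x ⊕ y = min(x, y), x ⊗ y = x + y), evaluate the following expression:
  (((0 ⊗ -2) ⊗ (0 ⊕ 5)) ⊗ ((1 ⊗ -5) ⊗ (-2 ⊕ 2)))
(((0 ⊗ -2) ⊗ (0 ⊕ 5)) ⊗ ((1 ⊗ -5) ⊗ (-2 ⊕ 2))) = -8

Expand innermost to outermost. Recall ⊕ takes the minimum of its arguments and ⊗ takes their sum. Working out the expression (((0 ⊗ -2) ⊗ (0 ⊕ 5)) ⊗ ((1 ⊗ -5) ⊗ (-2 ⊕ 2))) gives -8.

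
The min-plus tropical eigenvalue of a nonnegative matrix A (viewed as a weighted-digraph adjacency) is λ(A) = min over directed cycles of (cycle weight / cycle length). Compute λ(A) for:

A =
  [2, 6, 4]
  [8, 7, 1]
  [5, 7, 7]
λ(A) = 2

Enumerate directed cycles and compute their means (weight / length). Sample:
  cycle 0 → 0: weight = 2, length = 1, mean = 2/1 ≈ 2.000
  cycle 1 → 1: weight = 7, length = 1, mean = 7/1 ≈ 7.000
  cycle 2 → 2: weight = 7, length = 1, mean = 7/1 ≈ 7.000
  cycle 0 → 1 → 0: weight = 14, length = 2, mean = 14/2 ≈ 7.000
  cycle 0 → 2 → 0: weight = 9, length = 2, mean = 9/2 ≈ 4.500
  cycle 1 → 0 → 1: weight = 14, length = 2, mean = 14/2 ≈ 7.000
Minimum mean = 2.000, attained e.g. along the cycle 0 → 0 with weight 2 and length 1. So λ(A) = 2/1 = 2.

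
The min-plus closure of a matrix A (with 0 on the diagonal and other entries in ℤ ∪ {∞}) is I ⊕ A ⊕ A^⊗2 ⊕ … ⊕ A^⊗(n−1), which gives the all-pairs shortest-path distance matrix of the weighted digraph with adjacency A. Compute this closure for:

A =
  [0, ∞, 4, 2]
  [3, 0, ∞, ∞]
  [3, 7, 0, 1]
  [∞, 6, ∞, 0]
Closure =
  [0, 8, 4, 2]
  [3, 0, 7, 5]
  [3, 7, 0, 1]
  [9, 6, 13, 0]

This is the Floyd-Warshall all-pairs shortest-path computation. For each intermediate vertex k = 0, 1, …, 3, update dist[i][j] ← min(dist[i][j], dist[i][k] + dist[k][j]). The final matrix gives, for each (i, j), the minimum total weight of any directed path from i to j (possibly empty when i = j).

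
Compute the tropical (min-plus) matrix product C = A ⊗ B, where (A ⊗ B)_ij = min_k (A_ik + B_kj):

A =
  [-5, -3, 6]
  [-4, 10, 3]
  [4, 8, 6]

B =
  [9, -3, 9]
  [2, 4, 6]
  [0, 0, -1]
A ⊗ B =
  [-1, -8, 3]
  [3, -7, 2]
  [6, 1, 5]

Apply the min-plus product entry-by-entry:
  C[0][0] = min over k of (A[0][0] + B[0][0] = -5 + 9 = 4, A[0][1] + B[1][0] = -3 + 2 = -1, A[0][2] + B[2][0] = 6 + 0 = 6) = -1 (attained at k = 1)
  C[0][1] = min over k of (A[0][0] + B[0][1] = -5 + -3 = -8, A[0][1] + B[1][1] = -3 + 4 = 1, A[0][2] + B[2][1] = 6 + 0 = 6) = -8 (attained at k = 0)
  C[0][2] = min over k of (A[0][0] + B[0][2] = -5 + 9 = 4, A[0][1] + B[1][2] = -3 + 6 = 3, A[0][2] + B[2][2] = 6 + -1 = 5) = 3 (attained at k = 1)
  C[1][0] = min over k of (A[1][0] + B[0][0] = -4 + 9 = 5, A[1][1] + B[1][0] = 10 + 2 = 12, A[1][2] + B[2][0] = 3 + 0 = 3) = 3 (attained at k = 2)
  C[1][1] = min over k of (A[1][0] + B[0][1] = -4 + -3 = -7, A[1][1] + B[1][1] = 10 + 4 = 14, A[1][2] + B[2][1] = 3 + 0 = 3) = -7 (attained at k = 0)
  C[1][2] = min over k of (A[1][0] + B[0][2] = -4 + 9 = 5, A[1][1] + B[1][2] = 10 + 6 = 16, A[1][2] + B[2][2] = 3 + -1 = 2) = 2 (attained at k = 2)
  C[2][0] = min over k of (A[2][0] + B[0][0] = 4 + 9 = 13, A[2][1] + B[1][0] = 8 + 2 = 10, A[2][2] + B[2][0] = 6 + 0 = 6) = 6 (attained at k = 2)
  C[2][1] = min over k of (A[2][0] + B[0][1] = 4 + -3 = 1, A[2][1] + B[1][1] = 8 + 4 = 12, A[2][2] + B[2][1] = 6 + 0 = 6) = 1 (attained at k = 0)
  C[2][2] = min over k of (A[2][0] + B[0][2] = 4 + 9 = 13, A[2][1] + B[1][2] = 8 + 6 = 14, A[2][2] + B[2][2] = 6 + -1 = 5) = 5 (attained at k = 2)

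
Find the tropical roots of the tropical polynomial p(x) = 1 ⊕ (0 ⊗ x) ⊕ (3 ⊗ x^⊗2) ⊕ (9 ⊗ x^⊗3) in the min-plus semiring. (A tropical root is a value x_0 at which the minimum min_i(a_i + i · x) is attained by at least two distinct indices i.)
Roots: {-6, -3, 1}

Each tropical root is a break point of the lower envelope of the lines y = a_i + i · x (there are 4 lines, with slopes 0, 1, ..., 3). Only the lines that attain the minimum somewhere contribute to roots; other lines are dominated. Here the surviving (envelope) indices are i = 3, i = 2, i = 1, i = 0.
Intersections between consecutive envelope lines give the roots: for adjacent envelope indices i < j the intersection is x = (a_i − a_j) / (j − i). Reading off the sorted break points: {-6, -3, 1}.
Verification: at each break x_0, at least two indices attain the minimum of min_i(a_i + i · x_0).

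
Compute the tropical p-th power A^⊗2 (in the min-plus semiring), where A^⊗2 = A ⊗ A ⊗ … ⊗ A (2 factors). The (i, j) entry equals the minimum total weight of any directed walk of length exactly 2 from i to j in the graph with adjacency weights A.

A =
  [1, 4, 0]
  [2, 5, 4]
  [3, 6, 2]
A^⊗2 =
  [2, 5, 1]
  [3, 6, 2]
  [4, 7, 3]

Each entry (A^⊗2)_ij equals the minimum over all length-2 walks i = v_0 → v_1 → … → v_2 = j of Σ_t A[v_t][v_{t+1}]. For example, for (i, j) = (0, 2) we minimise over 3 possible intermediate vertex sequences; the minimum is 1, attained along the walk 0 → 0 → 2.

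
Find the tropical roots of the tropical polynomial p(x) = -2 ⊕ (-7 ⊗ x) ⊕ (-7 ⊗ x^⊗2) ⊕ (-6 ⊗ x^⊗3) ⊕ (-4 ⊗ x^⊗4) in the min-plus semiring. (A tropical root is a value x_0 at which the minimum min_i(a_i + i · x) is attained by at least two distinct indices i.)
Roots: {-2, -1, 0, 5}

Each tropical root is a break point of the lower envelope of the lines y = a_i + i · x (there are 5 lines, with slopes 0, 1, ..., 4). Only the lines that attain the minimum somewhere contribute to roots; other lines are dominated. Here the surviving (envelope) indices are i = 4, i = 3, i = 2, i = 1, i = 0.
Intersections between consecutive envelope lines give the roots: for adjacent envelope indices i < j the intersection is x = (a_i − a_j) / (j − i). Reading off the sorted break points: {-2, -1, 0, 5}.
Verification: at each break x_0, at least two indices attain the minimum of min_i(a_i + i · x_0).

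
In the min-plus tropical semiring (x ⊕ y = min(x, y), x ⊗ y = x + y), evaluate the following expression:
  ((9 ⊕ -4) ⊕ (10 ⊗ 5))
((9 ⊕ -4) ⊕ (10 ⊗ 5)) = -4

Expand innermost to outermost. Recall ⊕ takes the minimum of its arguments and ⊗ takes their sum. Working out the expression ((9 ⊕ -4) ⊕ (10 ⊗ 5)) gives -4.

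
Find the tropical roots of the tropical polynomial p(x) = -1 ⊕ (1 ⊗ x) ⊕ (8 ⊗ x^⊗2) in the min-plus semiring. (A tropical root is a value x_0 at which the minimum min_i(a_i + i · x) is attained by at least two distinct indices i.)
Roots: {-7, -2}

Each tropical root is a break point of the lower envelope of the lines y = a_i + i · x (there are 3 lines, with slopes 0, 1, ..., 2). Only the lines that attain the minimum somewhere contribute to roots; other lines are dominated. Here the surviving (envelope) indices are i = 2, i = 1, i = 0.
Intersections between consecutive envelope lines give the roots: for adjacent envelope indices i < j the intersection is x = (a_i − a_j) / (j − i). Reading off the sorted break points: {-7, -2}.
Verification: at each break x_0, at least two indices attain the minimum of min_i(a_i + i · x_0).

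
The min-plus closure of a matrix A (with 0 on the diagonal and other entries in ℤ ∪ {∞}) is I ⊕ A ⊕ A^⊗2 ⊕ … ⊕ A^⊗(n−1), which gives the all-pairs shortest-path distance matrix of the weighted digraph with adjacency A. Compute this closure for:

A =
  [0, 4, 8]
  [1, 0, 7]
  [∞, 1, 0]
Closure =
  [0, 4, 8]
  [1, 0, 7]
  [2, 1, 0]

This is the Floyd-Warshall all-pairs shortest-path computation. For each intermediate vertex k = 0, 1, …, 2, update dist[i][j] ← min(dist[i][j], dist[i][k] + dist[k][j]). The final matrix gives, for each (i, j), the minimum total weight of any directed path from i to j (possibly empty when i = j).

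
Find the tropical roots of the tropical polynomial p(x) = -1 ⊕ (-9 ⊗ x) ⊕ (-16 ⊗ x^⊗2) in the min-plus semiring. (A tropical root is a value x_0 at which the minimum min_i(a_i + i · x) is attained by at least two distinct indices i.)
Roots: {7, 8}

Each tropical root is a break point of the lower envelope of the lines y = a_i + i · x (there are 3 lines, with slopes 0, 1, ..., 2). Only the lines that attain the minimum somewhere contribute to roots; other lines are dominated. Here the surviving (envelope) indices are i = 2, i = 1, i = 0.
Intersections between consecutive envelope lines give the roots: for adjacent envelope indices i < j the intersection is x = (a_i − a_j) / (j − i). Reading off the sorted break points: {7, 8}.
Verification: at each break x_0, at least two indices attain the minimum of min_i(a_i + i · x_0).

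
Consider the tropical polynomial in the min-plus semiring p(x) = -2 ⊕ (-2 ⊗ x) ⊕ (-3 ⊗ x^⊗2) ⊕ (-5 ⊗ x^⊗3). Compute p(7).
p(7) = -2

A tropical monomial a ⊗ x^⊗i evaluates to a + i · x. Evaluating each term at x = 7:
  Term 0 contributes -2 + 0 · 7 = -2
  Term 1 contributes -2 + 1 · 7 = 5
  Term 2 contributes -3 + 2 · 7 = 11
  Term 3 contributes -5 + 3 · 7 = 16
p(7) = ⊕ of these = min[-2, 5, 11, 16] = -2.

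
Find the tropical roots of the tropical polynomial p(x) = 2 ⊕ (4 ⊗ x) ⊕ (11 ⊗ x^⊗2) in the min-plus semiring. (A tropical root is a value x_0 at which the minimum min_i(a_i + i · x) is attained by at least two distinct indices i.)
Roots: {-7, -2}

Each tropical root is a break point of the lower envelope of the lines y = a_i + i · x (there are 3 lines, with slopes 0, 1, ..., 2). Only the lines that attain the minimum somewhere contribute to roots; other lines are dominated. Here the surviving (envelope) indices are i = 2, i = 1, i = 0.
Intersections between consecutive envelope lines give the roots: for adjacent envelope indices i < j the intersection is x = (a_i − a_j) / (j − i). Reading off the sorted break points: {-7, -2}.
Verification: at each break x_0, at least two indices attain the minimum of min_i(a_i + i · x_0).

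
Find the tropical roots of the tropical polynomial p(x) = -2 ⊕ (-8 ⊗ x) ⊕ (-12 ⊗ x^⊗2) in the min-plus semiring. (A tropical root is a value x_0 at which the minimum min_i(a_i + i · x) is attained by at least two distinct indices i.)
Roots: {4, 6}

Each tropical root is a break point of the lower envelope of the lines y = a_i + i · x (there are 3 lines, with slopes 0, 1, ..., 2). Only the lines that attain the minimum somewhere contribute to roots; other lines are dominated. Here the surviving (envelope) indices are i = 2, i = 1, i = 0.
Intersections between consecutive envelope lines give the roots: for adjacent envelope indices i < j the intersection is x = (a_i − a_j) / (j − i). Reading off the sorted break points: {4, 6}.
Verification: at each break x_0, at least two indices attain the minimum of min_i(a_i + i · x_0).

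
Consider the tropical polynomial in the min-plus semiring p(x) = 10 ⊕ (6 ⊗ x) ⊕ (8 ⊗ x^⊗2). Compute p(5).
p(5) = 10

A tropical monomial a ⊗ x^⊗i evaluates to a + i · x. Evaluating each term at x = 5:
  Term 0 contributes 10 + 0 · 5 = 10
  Term 1 contributes 6 + 1 · 5 = 11
  Term 2 contributes 8 + 2 · 5 = 18
p(5) = ⊕ of these = min[10, 11, 18] = 10.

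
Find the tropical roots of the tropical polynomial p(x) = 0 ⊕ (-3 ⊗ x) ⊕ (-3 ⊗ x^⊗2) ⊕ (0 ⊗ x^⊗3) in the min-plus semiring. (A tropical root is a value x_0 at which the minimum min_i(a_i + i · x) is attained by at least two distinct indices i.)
Roots: {-3, 0, 3}

Each tropical root is a break point of the lower envelope of the lines y = a_i + i · x (there are 4 lines, with slopes 0, 1, ..., 3). Only the lines that attain the minimum somewhere contribute to roots; other lines are dominated. Here the surviving (envelope) indices are i = 3, i = 2, i = 1, i = 0.
Intersections between consecutive envelope lines give the roots: for adjacent envelope indices i < j the intersection is x = (a_i − a_j) / (j − i). Reading off the sorted break points: {-3, 0, 3}.
Verification: at each break x_0, at least two indices attain the minimum of min_i(a_i + i · x_0).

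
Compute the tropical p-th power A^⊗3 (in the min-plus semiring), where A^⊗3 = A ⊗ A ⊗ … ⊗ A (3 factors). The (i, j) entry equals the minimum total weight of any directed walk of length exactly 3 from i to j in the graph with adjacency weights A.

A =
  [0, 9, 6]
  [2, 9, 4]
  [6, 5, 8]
A^⊗3 =
  [0, 9, 6]
  [2, 11, 8]
  [6, 14, 12]

Each entry (A^⊗3)_ij equals the minimum over all length-3 walks i = v_0 → v_1 → … → v_3 = j of Σ_t A[v_t][v_{t+1}]. For example, for (i, j) = (0, 2) we minimise over 9 possible intermediate vertex sequences; the minimum is 6, attained along the walk 0 → 0 → 0 → 2.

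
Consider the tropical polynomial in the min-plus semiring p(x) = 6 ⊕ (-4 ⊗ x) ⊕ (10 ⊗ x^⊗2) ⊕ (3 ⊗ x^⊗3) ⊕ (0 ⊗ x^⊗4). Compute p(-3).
p(-3) = -12

A tropical monomial a ⊗ x^⊗i evaluates to a + i · x. Evaluating each term at x = -3:
  Term 0 contributes 6 + 0 · -3 = 6
  Term 1 contributes -4 + 1 · -3 = -7
  Term 2 contributes 10 + 2 · -3 = 4
  Term 3 contributes 3 + 3 · -3 = -6
  Term 4 contributes 0 + 4 · -3 = -12
p(-3) = ⊕ of these = min[6, -7, 4, -6, -12] = -12.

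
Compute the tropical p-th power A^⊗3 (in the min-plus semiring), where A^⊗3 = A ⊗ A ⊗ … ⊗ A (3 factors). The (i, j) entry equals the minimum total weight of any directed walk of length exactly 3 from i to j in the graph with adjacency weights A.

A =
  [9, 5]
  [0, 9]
A^⊗3 =
  [14, 10]
  [5, 14]

Each entry (A^⊗3)_ij equals the minimum over all length-3 walks i = v_0 → v_1 → … → v_3 = j of Σ_t A[v_t][v_{t+1}]. For example, for (i, j) = (0, 1) we minimise over 4 possible intermediate vertex sequences; the minimum is 10, attained along the walk 0 → 1 → 0 → 1.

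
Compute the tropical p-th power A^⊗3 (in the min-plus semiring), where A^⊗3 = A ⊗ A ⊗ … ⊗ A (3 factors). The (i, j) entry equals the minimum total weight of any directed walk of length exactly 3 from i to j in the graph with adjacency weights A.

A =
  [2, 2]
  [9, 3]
A^⊗3 =
  [6, 6]
  [13, 9]

Each entry (A^⊗3)_ij equals the minimum over all length-3 walks i = v_0 → v_1 → … → v_3 = j of Σ_t A[v_t][v_{t+1}]. For example, for (i, j) = (0, 1) we minimise over 4 possible intermediate vertex sequences; the minimum is 6, attained along the walk 0 → 0 → 0 → 1.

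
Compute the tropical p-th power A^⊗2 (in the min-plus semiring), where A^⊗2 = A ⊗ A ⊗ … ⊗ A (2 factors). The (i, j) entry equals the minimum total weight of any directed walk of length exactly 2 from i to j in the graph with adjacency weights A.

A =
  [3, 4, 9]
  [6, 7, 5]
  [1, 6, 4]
A^⊗2 =
  [6, 7, 9]
  [6, 10, 9]
  [4, 5, 8]

Each entry (A^⊗2)_ij equals the minimum over all length-2 walks i = v_0 → v_1 → … → v_2 = j of Σ_t A[v_t][v_{t+1}]. For example, for (i, j) = (0, 2) we minimise over 3 possible intermediate vertex sequences; the minimum is 9, attained along the walk 0 → 1 → 2.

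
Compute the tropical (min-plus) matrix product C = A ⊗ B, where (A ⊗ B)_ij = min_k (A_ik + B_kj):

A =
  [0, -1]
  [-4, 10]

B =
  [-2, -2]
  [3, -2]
A ⊗ B =
  [-2, -3]
  [-6, -6]

Apply the min-plus product entry-by-entry:
  C[0][0] = min over k of (A[0][0] + B[0][0] = 0 + -2 = -2, A[0][1] + B[1][0] = -1 + 3 = 2) = -2 (attained at k = 0)
  C[0][1] = min over k of (A[0][0] + B[0][1] = 0 + -2 = -2, A[0][1] + B[1][1] = -1 + -2 = -3) = -3 (attained at k = 1)
  C[1][0] = min over k of (A[1][0] + B[0][0] = -4 + -2 = -6, A[1][1] + B[1][0] = 10 + 3 = 13) = -6 (attained at k = 0)
  C[1][1] = min over k of (A[1][0] + B[0][1] = -4 + -2 = -6, A[1][1] + B[1][1] = 10 + -2 = 8) = -6 (attained at k = 0)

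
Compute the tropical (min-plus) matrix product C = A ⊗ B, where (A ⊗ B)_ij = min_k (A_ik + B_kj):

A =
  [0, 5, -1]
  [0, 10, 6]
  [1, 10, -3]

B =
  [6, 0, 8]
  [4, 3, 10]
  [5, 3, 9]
A ⊗ B =
  [4, 0, 8]
  [6, 0, 8]
  [2, 0, 6]

Apply the min-plus product entry-by-entry:
  C[0][0] = min over k of (A[0][0] + B[0][0] = 0 + 6 = 6, A[0][1] + B[1][0] = 5 + 4 = 9, A[0][2] + B[2][0] = -1 + 5 = 4) = 4 (attained at k = 2)
  C[0][1] = min over k of (A[0][0] + B[0][1] = 0 + 0 = 0, A[0][1] + B[1][1] = 5 + 3 = 8, A[0][2] + B[2][1] = -1 + 3 = 2) = 0 (attained at k = 0)
  C[0][2] = min over k of (A[0][0] + B[0][2] = 0 + 8 = 8, A[0][1] + B[1][2] = 5 + 10 = 15, A[0][2] + B[2][2] = -1 + 9 = 8) = 8 (attained at k = 0)
  C[1][0] = min over k of (A[1][0] + B[0][0] = 0 + 6 = 6, A[1][1] + B[1][0] = 10 + 4 = 14, A[1][2] + B[2][0] = 6 + 5 = 11) = 6 (attained at k = 0)
  C[1][1] = min over k of (A[1][0] + B[0][1] = 0 + 0 = 0, A[1][1] + B[1][1] = 10 + 3 = 13, A[1][2] + B[2][1] = 6 + 3 = 9) = 0 (attained at k = 0)
  C[1][2] = min over k of (A[1][0] + B[0][2] = 0 + 8 = 8, A[1][1] + B[1][2] = 10 + 10 = 20, A[1][2] + B[2][2] = 6 + 9 = 15) = 8 (attained at k = 0)
  C[2][0] = min over k of (A[2][0] + B[0][0] = 1 + 6 = 7, A[2][1] + B[1][0] = 10 + 4 = 14, A[2][2] + B[2][0] = -3 + 5 = 2) = 2 (attained at k = 2)
  C[2][1] = min over k of (A[2][0] + B[0][1] = 1 + 0 = 1, A[2][1] + B[1][1] = 10 + 3 = 13, A[2][2] + B[2][1] = -3 + 3 = 0) = 0 (attained at k = 2)
  C[2][2] = min over k of (A[2][0] + B[0][2] = 1 + 8 = 9, A[2][1] + B[1][2] = 10 + 10 = 20, A[2][2] + B[2][2] = -3 + 9 = 6) = 6 (attained at k = 2)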